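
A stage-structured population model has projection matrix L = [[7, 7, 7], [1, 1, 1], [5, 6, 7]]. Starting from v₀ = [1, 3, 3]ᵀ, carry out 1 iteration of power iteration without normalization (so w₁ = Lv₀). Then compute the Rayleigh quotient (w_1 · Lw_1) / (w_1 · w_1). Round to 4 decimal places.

13.9489

w1 = Lv₀ = (7·1 + 7·3 + 7·3; 1·1 + 1·3 + 1·3; 5·1 + 6·3 + 7·3) = (49, 7, 44)
Lw1 = (700, 100, 595)
w1·Lw1 = 49·700 + 7·100 + 44·595 = 61180; w1·w1 = 49·49 + 7·7 + 44·44 = 4386
λ ≈ 61180/4386 = 13.9489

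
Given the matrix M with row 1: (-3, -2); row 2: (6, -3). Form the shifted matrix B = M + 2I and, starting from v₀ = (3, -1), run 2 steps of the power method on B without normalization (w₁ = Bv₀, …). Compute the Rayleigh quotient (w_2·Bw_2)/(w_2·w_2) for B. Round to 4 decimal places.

B = M + 2I has rows (-1, -2); (6, -1)
w1 = Bv₀ = ((-1)·3 + (-2)·(-1); 6·3 + (-1)·(-1)) = (-1, 19)
w2 = Bw1 = ((-1)·(-1) + (-2)·19; 6·(-1) + (-1)·19) = (-37, -25)
Bw2 = (87, -197)
w2·Bw2 = 1706; w2·w2 = 1994; μ ≈ 1706/1994 = 0.8556

0.8556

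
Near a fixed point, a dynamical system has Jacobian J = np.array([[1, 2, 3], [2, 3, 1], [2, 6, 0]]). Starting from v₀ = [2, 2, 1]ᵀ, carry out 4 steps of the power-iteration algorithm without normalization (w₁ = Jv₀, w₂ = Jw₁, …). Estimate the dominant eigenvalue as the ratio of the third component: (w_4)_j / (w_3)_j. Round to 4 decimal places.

6.4071

w1 = Jv₀ = (1·2 + 2·2 + 3·1; 2·2 + 3·2 + 1·1; 2·2 + 6·2 + 0·1) = (9, 11, 16)
w2 = Jw1 = (1·9 + 2·11 + 3·16; 2·9 + 3·11 + 1·16; 2·9 + 6·11 + 0·16) = (79, 67, 84)
w3 = Jw2 = (465, 443, 560)
w4 = Jw3 = (3031, 2819, 3588)
Ratio at component: 3588 / 560 = 6.4071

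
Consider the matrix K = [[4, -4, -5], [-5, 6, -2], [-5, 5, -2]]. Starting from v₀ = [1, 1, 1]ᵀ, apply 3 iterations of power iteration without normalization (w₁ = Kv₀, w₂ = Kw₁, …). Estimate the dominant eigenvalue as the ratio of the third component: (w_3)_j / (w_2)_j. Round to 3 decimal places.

w1 = Kv₀ = (4·1 + (-4)·1 + (-5)·1; (-5)·1 + 6·1 + (-2)·1; (-5)·1 + 5·1 + (-2)·1) = (-5, -1, -2)
w2 = Kw1 = (4·(-5) + (-4)·(-1) + (-5)·(-2); (-5)·(-5) + 6·(-1) + (-2)·(-2); (-5)·(-5) + 5·(-1) + (-2)·(-2)) = (-6, 23, 24)
w3 = Kw2 = (-236, 120, 97)
Ratio at component: 97 / 24 = 4.042

λ ≈ 4.042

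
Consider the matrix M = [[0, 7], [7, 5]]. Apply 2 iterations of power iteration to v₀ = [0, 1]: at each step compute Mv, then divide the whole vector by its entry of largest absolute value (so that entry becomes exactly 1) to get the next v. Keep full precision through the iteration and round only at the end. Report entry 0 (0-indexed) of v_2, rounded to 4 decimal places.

Mv0 = (7.00000, 5.00000); divide by 7.00000 → v1 = (1.00000, 0.71429)
Mv1 = (5.00000, 10.57143); divide by 10.57143 → v2 = (0.47297, 1.00000)
Requested entry of v2: 35/74 = 0.4730

0.4730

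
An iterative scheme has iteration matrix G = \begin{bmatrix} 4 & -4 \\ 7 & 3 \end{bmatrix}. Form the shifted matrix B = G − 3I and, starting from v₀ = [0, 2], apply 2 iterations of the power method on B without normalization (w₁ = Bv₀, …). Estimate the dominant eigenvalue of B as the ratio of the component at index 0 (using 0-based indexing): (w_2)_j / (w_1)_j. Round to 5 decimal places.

1.00000

B = G − 3I has rows (1, -4); (7, 0)
w1 = Bv₀ = (1·0 + (-4)·2; 7·0 + 0·2) = (-8, 0)
w2 = Bw1 = (1·(-8) + (-4)·0; 7·(-8) + 0·0) = (-8, -56)
Ratio: -8/-8 = 1.00000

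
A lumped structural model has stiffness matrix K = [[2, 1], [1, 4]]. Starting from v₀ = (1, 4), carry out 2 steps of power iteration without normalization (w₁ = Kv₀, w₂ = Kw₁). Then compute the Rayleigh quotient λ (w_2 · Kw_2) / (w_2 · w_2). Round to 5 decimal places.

w1 = Kv₀ = (2·1 + 1·4; 1·1 + 4·4) = (6, 17)
w2 = Kw1 = (2·6 + 1·17; 1·6 + 4·17) = (29, 74)
Kw2 = (132, 325)
w2·Kw2 = 29·132 + 74·325 = 27878; w2·w2 = 29·29 + 74·74 = 6317
λ ≈ 27878/6317 = 4.41317

λ ≈ 4.41317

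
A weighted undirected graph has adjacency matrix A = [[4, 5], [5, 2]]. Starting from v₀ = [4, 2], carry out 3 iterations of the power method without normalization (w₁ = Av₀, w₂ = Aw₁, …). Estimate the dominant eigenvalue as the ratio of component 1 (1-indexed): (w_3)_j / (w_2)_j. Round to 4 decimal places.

w1 = Av₀ = (4·4 + 5·2; 5·4 + 2·2) = (26, 24)
w2 = Aw1 = (4·26 + 5·24; 5·26 + 2·24) = (224, 178)
w3 = Aw2 = (1786, 1476)
Ratio at component: 1786 / 224 = 7.9732

7.9732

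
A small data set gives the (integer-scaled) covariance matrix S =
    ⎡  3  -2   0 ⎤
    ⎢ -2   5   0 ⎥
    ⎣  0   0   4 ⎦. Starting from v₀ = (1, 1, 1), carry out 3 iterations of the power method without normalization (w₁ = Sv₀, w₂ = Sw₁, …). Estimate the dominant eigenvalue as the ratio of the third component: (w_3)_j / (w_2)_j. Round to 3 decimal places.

λ ≈ 4.000

w1 = Sv₀ = (3·1 + (-2)·1 + 0·1; (-2)·1 + 5·1 + 0·1; 0·1 + 0·1 + 4·1) = (1, 3, 4)
w2 = Sw1 = (3·1 + (-2)·3 + 0·4; (-2)·1 + 5·3 + 0·4; 0·1 + 0·3 + 4·4) = (-3, 13, 16)
w3 = Sw2 = (-35, 71, 64)
Ratio at component: 64 / 16 = 4.000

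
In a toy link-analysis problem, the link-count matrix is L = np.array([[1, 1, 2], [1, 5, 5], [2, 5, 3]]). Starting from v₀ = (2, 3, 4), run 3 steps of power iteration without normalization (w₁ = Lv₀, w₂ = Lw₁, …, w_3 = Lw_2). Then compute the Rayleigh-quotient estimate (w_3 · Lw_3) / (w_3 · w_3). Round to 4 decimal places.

w1 = Lv₀ = (13, 37, 31)
w2 = Lw1 = (112, 353, 304)
w3 = Lw2 = (1073, 3397, 2901)
Lw3 = (10272, 32563, 27834)
w3·Lw3 = 1073·10272 + 3397·32563 + 2901·27834 = 202384801; w3·w3 = 1073·1073 + 3397·3397 + 2901·2901 = 21106739
λ ≈ 202384801/21106739 = 9.5886

9.5886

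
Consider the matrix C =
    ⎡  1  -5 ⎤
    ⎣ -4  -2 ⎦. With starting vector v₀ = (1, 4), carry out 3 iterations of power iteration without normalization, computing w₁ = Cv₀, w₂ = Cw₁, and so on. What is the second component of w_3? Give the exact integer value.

-364

w1 = Cv₀ = (-19, -12)
w2 = Cw1 = (41, 100)
w3 = Cw2 = (-459, -364)
The requested component of w3 is -364.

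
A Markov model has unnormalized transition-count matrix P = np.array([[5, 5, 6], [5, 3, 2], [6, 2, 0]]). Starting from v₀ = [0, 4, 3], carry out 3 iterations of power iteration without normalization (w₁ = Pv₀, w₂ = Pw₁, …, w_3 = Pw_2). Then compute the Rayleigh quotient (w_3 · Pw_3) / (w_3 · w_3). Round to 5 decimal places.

12.05688

w1 = Pv₀ = (5·0 + 5·4 + 6·3; 5·0 + 3·4 + 2·3; 6·0 + 2·4 + 0·3) = (38, 18, 8)
w2 = Pw1 = (5·38 + 5·18 + 6·8; 5·38 + 3·18 + 2·8; 6·38 + 2·18 + 0·8) = (328, 260, 264)
w3 = Pw2 = (4524, 2948, 2488)
Pw3 = (52288, 36440, 33040)
w3·Pw3 = 4524·52288 + 2948·36440 + 2488·33040 = 426179552; w3·w3 = 4524·4524 + 2948·2948 + 2488·2488 = 35347424
λ ≈ 426179552/35347424 = 12.05688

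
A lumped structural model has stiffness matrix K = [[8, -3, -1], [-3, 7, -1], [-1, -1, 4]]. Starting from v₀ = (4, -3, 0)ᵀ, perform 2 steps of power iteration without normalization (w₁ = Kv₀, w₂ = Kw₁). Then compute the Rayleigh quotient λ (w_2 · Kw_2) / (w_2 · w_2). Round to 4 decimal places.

w1 = Kv₀ = (8·4 + (-3)·(-3) + (-1)·0; (-3)·4 + 7·(-3) + (-1)·0; (-1)·4 + (-1)·(-3) + 4·0) = (41, -33, -1)
w2 = Kw1 = (8·41 + (-3)·(-33) + (-1)·(-1); (-3)·41 + 7·(-33) + (-1)·(-1); (-1)·41 + (-1)·(-33) + 4·(-1)) = (428, -353, -12)
Kw2 = (4495, -3743, -123)
w2·Kw2 = 428·4495 + (-353)·(-3743) + (-12)·(-123) = 3246615; w2·w2 = 428·428 + (-353)·(-353) + (-12)·(-12) = 307937
λ ≈ 3246615/307937 = 10.5431

λ ≈ 10.5431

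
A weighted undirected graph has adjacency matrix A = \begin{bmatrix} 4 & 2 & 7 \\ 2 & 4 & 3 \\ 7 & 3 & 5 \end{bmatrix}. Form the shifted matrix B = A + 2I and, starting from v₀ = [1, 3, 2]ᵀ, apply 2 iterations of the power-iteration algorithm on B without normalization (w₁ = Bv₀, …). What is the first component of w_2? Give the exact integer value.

B = A + 2I has rows (6, 2, 7); (2, 6, 3); (7, 3, 7)
w1 = Bv₀ = (6·1 + 2·3 + 7·2; 2·1 + 6·3 + 3·2; 7·1 + 3·3 + 7·2) = (26, 26, 30)
w2 = Bw1 = (6·26 + 2·26 + 7·30; 2·26 + 6·26 + 3·30; 7·26 + 3·26 + 7·30) = (418, 298, 470)
Requested component of w2: 418

418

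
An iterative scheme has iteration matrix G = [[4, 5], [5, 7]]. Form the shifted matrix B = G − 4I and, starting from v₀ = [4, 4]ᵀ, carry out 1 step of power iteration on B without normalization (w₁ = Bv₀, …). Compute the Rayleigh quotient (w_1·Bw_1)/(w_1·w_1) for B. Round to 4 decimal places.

B = G − 4I has rows (0, 5); (5, 3)
w1 = Bv₀ = (0·4 + 5·4; 5·4 + 3·4) = (20, 32)
Bw1 = (160, 196)
w1·Bw1 = 9472; w1·w1 = 1424; μ ≈ 9472/1424 = 6.6517

μ ≈ 6.6517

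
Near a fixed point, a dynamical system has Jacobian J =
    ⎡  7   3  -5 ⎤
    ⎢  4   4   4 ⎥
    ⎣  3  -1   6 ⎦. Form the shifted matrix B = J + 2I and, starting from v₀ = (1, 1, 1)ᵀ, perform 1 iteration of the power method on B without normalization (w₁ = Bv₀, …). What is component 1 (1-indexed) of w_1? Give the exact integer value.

7

B = J + 2I has rows (9, 3, -5); (4, 6, 4); (3, -1, 8)
w1 = Bv₀ = (9·1 + 3·1 + (-5)·1; 4·1 + 6·1 + 4·1; 3·1 + (-1)·1 + 8·1) = (7, 14, 10)
Requested component of w1: 7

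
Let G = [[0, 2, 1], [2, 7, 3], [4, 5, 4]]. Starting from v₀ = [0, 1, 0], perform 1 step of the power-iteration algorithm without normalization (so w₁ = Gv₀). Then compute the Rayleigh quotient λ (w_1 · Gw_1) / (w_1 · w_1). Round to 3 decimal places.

10.628

w1 = Gv₀ = (0·0 + 2·1 + 1·0; 2·0 + 7·1 + 3·0; 4·0 + 5·1 + 4·0) = (2, 7, 5)
Gw1 = (19, 68, 63)
w1·Gw1 = 2·19 + 7·68 + 5·63 = 829; w1·w1 = 2·2 + 7·7 + 5·5 = 78
λ ≈ 829/78 = 10.628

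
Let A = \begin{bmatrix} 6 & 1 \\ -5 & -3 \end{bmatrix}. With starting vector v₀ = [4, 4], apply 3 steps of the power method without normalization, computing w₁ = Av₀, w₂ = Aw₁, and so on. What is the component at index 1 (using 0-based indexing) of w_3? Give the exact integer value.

w1 = Av₀ = (6·4 + 1·4; (-5)·4 + (-3)·4) = (28, -32)
w2 = Aw1 = (6·28 + 1·(-32); (-5)·28 + (-3)·(-32)) = (136, -44)
w3 = Aw2 = (772, -548)
The requested component of w3 is -548.

-548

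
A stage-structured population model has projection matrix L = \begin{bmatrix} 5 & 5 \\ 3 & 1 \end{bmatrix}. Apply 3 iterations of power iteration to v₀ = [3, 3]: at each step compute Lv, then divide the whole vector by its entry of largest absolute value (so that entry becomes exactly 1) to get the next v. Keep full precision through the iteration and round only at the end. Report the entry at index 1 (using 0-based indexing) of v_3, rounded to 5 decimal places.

0.46923

Lv0 = (30.000000, 12.000000); divide by 30.000000 → v1 = (1.000000, 0.400000)
Lv1 = (7.000000, 3.400000); divide by 7.000000 → v2 = (1.000000, 0.485714)
Lv2 = (7.428571, 3.485714); divide by 7.428571 → v3 = (1.000000, 0.469231)
Requested entry of v3: 732/1560 = 0.46923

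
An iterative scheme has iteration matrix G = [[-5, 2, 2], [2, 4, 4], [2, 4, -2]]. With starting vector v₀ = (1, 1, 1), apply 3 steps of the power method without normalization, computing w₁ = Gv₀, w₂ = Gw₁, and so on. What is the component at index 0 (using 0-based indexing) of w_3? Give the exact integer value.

w1 = Gv₀ = ((-5)·1 + 2·1 + 2·1; 2·1 + 4·1 + 4·1; 2·1 + 4·1 + (-2)·1) = (-1, 10, 4)
w2 = Gw1 = ((-5)·(-1) + 2·10 + 2·4; 2·(-1) + 4·10 + 4·4; 2·(-1) + 4·10 + (-2)·4) = (33, 54, 30)
w3 = Gw2 = (3, 402, 222)
The requested component of w3 is 3.

3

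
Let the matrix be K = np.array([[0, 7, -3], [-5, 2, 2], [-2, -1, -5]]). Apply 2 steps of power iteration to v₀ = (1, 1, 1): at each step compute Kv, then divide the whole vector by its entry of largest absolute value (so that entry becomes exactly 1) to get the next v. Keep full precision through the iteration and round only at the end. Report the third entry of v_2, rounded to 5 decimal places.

-0.86842

Kv0 = (4.000000, -1.000000, -8.000000); divide by -8.000000 → v1 = (-0.500000, 0.125000, 1.000000)
Kv1 = (-2.125000, 4.750000, -4.125000); divide by 4.750000 → v2 = (-0.447368, 1.000000, -0.868421)
Requested entry of v2: 33/-38 = -0.86842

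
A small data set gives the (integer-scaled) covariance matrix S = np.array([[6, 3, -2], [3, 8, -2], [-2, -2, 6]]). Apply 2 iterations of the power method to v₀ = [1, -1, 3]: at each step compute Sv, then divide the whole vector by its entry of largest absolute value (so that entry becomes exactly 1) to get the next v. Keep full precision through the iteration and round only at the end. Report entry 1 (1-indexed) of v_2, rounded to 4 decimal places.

Sv0 = (-3.00000, -11.00000, 18.00000); divide by 18.00000 → v1 = (-0.16667, -0.61111, 1.00000)
Sv1 = (-4.83333, -7.38889, 7.55556); divide by 7.55556 → v2 = (-0.63971, -0.97794, 1.00000)
Requested entry of v2: -87/136 = -0.6397

-0.6397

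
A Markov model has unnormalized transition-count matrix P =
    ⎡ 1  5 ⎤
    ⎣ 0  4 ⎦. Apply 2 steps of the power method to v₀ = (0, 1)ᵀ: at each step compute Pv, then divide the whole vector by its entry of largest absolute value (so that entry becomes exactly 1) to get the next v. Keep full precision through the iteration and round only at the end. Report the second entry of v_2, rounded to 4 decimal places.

0.6400

Pv0 = (5.00000, 4.00000); divide by 5.00000 → v1 = (1.00000, 0.80000)
Pv1 = (5.00000, 3.20000); divide by 5.00000 → v2 = (1.00000, 0.64000)
Requested entry of v2: 16/25 = 0.6400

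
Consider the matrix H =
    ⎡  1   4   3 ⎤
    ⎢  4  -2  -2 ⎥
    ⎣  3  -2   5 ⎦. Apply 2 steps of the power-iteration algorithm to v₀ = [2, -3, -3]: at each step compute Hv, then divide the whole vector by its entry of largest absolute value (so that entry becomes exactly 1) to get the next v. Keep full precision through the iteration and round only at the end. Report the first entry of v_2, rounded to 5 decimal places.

-0.46429

Hv0 = (-19.000000, 20.000000, -3.000000); divide by 20.000000 → v1 = (-0.950000, 1.000000, -0.150000)
Hv1 = (2.600000, -5.500000, -5.600000); divide by -5.600000 → v2 = (-0.464286, 0.982143, 1.000000)
Requested entry of v2: 52/-112 = -0.46429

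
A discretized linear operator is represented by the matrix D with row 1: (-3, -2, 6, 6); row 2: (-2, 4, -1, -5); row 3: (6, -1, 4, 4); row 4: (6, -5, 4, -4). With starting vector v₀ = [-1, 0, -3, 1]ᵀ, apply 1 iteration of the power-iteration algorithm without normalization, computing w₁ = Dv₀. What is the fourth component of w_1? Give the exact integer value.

w1 = Dv₀ = (-9, 0, -14, -22)
The requested component of w1 is -22.

-22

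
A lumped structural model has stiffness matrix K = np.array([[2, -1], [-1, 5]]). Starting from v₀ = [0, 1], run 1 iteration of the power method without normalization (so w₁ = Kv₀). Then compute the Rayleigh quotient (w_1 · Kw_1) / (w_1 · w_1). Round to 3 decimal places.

5.269

w1 = Kv₀ = (2·0 + (-1)·1; (-1)·0 + 5·1) = (-1, 5)
Kw1 = (-7, 26)
w1·Kw1 = (-1)·(-7) + 5·26 = 137; w1·w1 = (-1)·(-1) + 5·5 = 26
λ ≈ 137/26 = 5.269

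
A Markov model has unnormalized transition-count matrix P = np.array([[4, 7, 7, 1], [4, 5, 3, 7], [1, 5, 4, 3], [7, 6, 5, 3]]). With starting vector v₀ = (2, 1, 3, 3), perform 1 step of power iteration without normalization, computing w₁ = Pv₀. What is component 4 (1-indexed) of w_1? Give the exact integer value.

w1 = Pv₀ = (4·2 + 7·1 + 7·3 + 1·3; 4·2 + 5·1 + 3·3 + 7·3; 1·2 + 5·1 + 4·3 + 3·3; 7·2 + 6·1 + 5·3 + 3·3) = (39, 43, 28, 44)
The requested component of w1 is 44.

44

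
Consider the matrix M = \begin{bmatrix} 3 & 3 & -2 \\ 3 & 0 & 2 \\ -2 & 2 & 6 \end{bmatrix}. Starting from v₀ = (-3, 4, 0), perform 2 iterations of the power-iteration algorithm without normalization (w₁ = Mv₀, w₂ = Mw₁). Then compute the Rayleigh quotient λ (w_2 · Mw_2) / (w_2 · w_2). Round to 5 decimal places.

λ ≈ 5.31489

w1 = Mv₀ = (3·(-3) + 3·4 + (-2)·0; 3·(-3) + 0·4 + 2·0; (-2)·(-3) + 2·4 + 6·0) = (3, -9, 14)
w2 = Mw1 = (3·3 + 3·(-9) + (-2)·14; 3·3 + 0·(-9) + 2·14; (-2)·3 + 2·(-9) + 6·14) = (-46, 37, 60)
Mw2 = (-147, -18, 526)
w2·Mw2 = (-46)·(-147) + 37·(-18) + 60·526 = 37656; w2·w2 = (-46)·(-46) + 37·37 + 60·60 = 7085
λ ≈ 37656/7085 = 5.31489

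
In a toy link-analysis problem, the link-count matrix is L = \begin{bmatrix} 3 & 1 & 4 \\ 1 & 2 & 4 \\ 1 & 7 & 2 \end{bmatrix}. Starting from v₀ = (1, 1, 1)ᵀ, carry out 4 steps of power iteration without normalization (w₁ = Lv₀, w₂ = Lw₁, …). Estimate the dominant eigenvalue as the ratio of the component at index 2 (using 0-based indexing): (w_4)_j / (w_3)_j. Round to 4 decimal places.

λ ≈ 8.2276

w1 = Lv₀ = (3·1 + 1·1 + 4·1; 1·1 + 2·1 + 4·1; 1·1 + 7·1 + 2·1) = (8, 7, 10)
w2 = Lw1 = (3·8 + 1·7 + 4·10; 1·8 + 2·7 + 4·10; 1·8 + 7·7 + 2·10) = (71, 62, 77)
w3 = Lw2 = (583, 503, 659)
w4 = Lw3 = (4888, 4225, 5422)
Ratio at component: 5422 / 659 = 8.2276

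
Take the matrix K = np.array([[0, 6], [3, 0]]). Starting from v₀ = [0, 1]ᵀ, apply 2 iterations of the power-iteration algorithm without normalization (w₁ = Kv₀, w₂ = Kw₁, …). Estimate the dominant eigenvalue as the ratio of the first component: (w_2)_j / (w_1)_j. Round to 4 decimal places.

0.0000

w1 = Kv₀ = (6, 0)
w2 = Kw1 = (0, 18)
Ratio at component: 0 / 6 = 0.0000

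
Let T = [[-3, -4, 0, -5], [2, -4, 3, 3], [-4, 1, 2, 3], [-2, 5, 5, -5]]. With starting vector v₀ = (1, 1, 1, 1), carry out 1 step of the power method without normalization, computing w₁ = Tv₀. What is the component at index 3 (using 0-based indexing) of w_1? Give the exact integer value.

3

w1 = Tv₀ = (-12, 4, 2, 3)
The requested component of w1 is 3.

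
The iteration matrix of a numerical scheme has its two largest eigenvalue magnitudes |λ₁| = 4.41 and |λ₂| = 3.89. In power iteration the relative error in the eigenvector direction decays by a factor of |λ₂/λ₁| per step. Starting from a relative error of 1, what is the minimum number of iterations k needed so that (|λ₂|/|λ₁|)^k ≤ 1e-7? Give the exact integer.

129

|λ₂/λ₁| = 3.89/4.41 = 0.88209
Need k ≥ ln(1e-7) / ln(0.88209) = -16.1181 / -0.1255 ≈ 128.466
Smallest integer k satisfying the bound: 129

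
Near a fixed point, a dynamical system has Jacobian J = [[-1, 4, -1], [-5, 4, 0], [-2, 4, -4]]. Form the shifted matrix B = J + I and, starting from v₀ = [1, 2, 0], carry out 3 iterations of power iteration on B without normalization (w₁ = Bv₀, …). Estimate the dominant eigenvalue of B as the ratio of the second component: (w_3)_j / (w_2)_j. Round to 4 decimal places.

B = J + I has rows (0, 4, -1); (-5, 5, 0); (-2, 4, -3)
w1 = Bv₀ = (0·1 + 4·2 + (-1)·0; (-5)·1 + 5·2 + 0·0; (-2)·1 + 4·2 + (-3)·0) = (8, 5, 6)
w2 = Bw1 = (0·8 + 4·5 + (-1)·6; (-5)·8 + 5·5 + 0·6; (-2)·8 + 4·5 + (-3)·6) = (14, -15, -14)
w3 = Bw2 = (-46, -145, -46)
Ratio: -145/-15 = 9.6667

9.6667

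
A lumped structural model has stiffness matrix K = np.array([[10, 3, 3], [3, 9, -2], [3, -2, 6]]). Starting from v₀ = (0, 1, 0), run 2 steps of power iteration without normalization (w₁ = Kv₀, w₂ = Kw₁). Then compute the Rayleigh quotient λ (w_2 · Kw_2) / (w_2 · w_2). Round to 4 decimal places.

w1 = Kv₀ = (10·0 + 3·1 + 3·0; 3·0 + 9·1 + (-2)·0; 3·0 + (-2)·1 + 6·0) = (3, 9, -2)
w2 = Kw1 = (10·3 + 3·9 + 3·(-2); 3·3 + 9·9 + (-2)·(-2); 3·3 + (-2)·9 + 6·(-2)) = (51, 94, -21)
Kw2 = (729, 1041, -161)
w2·Kw2 = 51·729 + 94·1041 + (-21)·(-161) = 138414; w2·w2 = 51·51 + 94·94 + (-21)·(-21) = 11878
λ ≈ 138414/11878 = 11.6530

λ ≈ 11.6530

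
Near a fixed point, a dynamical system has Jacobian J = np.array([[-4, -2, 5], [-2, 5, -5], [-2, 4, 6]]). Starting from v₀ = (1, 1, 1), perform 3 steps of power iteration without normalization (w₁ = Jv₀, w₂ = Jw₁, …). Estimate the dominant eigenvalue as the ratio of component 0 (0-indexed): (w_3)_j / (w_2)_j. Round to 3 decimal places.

λ ≈ 2.375

w1 = Jv₀ = ((-4)·1 + (-2)·1 + 5·1; (-2)·1 + 5·1 + (-5)·1; (-2)·1 + 4·1 + 6·1) = (-1, -2, 8)
w2 = Jw1 = ((-4)·(-1) + (-2)·(-2) + 5·8; (-2)·(-1) + 5·(-2) + (-5)·8; (-2)·(-1) + 4·(-2) + 6·8) = (48, -48, 42)
w3 = Jw2 = (114, -546, -36)
Ratio at component: 114 / 48 = 2.375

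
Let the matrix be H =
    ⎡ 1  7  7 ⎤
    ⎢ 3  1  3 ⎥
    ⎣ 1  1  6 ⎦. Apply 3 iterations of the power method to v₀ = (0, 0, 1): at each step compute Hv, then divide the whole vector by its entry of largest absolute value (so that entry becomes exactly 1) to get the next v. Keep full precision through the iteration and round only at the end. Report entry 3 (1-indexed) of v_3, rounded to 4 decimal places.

0.5656

Hv0 = (7.00000, 3.00000, 6.00000); divide by 7.00000 → v1 = (1.00000, 0.42857, 0.85714)
Hv1 = (10.00000, 6.00000, 6.57143); divide by 10.00000 → v2 = (1.00000, 0.60000, 0.65714)
Hv2 = (9.80000, 5.57143, 5.54286); divide by 9.80000 → v3 = (1.00000, 0.56851, 0.56560)
Requested entry of v3: 388/686 = 0.5656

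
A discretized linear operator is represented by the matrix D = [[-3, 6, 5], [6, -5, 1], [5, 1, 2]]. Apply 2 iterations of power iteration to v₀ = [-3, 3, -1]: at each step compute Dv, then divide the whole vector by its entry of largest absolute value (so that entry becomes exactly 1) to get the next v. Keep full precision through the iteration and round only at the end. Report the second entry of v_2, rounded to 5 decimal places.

-0.84706

Dv0 = (22.000000, -34.000000, -14.000000); divide by -34.000000 → v1 = (-0.647059, 1.000000, 0.411765)
Dv1 = (10.000000, -8.470588, -1.411765); divide by 10.000000 → v2 = (1.000000, -0.847059, -0.141176)
Requested entry of v2: 288/-340 = -0.84706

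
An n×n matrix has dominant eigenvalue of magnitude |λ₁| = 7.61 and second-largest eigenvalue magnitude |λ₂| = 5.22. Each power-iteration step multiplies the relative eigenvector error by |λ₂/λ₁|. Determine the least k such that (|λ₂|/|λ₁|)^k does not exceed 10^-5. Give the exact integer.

31

|λ₂/λ₁| = 5.22/7.61 = 0.68594
Need k ≥ ln(10^-5) / ln(0.68594) = -11.5129 / -0.3770 ≈ 30.541
Smallest integer k satisfying the bound: 31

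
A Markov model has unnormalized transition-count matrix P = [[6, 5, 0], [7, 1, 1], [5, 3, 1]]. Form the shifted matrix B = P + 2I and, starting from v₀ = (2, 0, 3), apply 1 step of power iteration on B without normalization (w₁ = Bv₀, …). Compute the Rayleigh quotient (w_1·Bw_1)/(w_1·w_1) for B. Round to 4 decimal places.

B = P + 2I has rows (8, 5, 0); (7, 3, 1); (5, 3, 3)
w1 = Bv₀ = (16, 17, 19)
Bw1 = (213, 182, 188)
w1·Bw1 = 10074; w1·w1 = 906; μ ≈ 10074/906 = 11.1192

11.1192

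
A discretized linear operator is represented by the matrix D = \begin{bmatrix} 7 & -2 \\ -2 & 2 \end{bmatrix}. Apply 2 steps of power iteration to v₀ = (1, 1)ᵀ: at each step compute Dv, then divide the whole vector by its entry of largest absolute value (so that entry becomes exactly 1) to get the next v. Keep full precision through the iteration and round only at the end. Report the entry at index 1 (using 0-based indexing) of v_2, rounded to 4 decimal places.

Dv0 = (5.00000, 0.00000); divide by 5.00000 → v1 = (1.00000, 0.00000)
Dv1 = (7.00000, -2.00000); divide by 7.00000 → v2 = (1.00000, -0.28571)
Requested entry of v2: -10/35 = -0.2857

-0.2857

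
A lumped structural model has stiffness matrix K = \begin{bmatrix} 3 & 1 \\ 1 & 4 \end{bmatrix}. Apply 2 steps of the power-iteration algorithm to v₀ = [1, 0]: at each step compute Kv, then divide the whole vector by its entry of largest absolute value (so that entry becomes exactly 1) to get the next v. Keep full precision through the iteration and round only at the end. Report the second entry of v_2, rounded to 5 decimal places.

Kv0 = (3.000000, 1.000000); divide by 3.000000 → v1 = (1.000000, 0.333333)
Kv1 = (3.333333, 2.333333); divide by 3.333333 → v2 = (1.000000, 0.700000)
Requested entry of v2: 7/10 = 0.70000

0.70000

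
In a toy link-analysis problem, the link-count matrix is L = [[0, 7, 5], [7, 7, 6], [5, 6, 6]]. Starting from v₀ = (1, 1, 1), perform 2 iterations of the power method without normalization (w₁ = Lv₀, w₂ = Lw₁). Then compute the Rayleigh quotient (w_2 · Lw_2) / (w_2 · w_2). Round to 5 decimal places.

16.85803

w1 = Lv₀ = (0·1 + 7·1 + 5·1; 7·1 + 7·1 + 6·1; 5·1 + 6·1 + 6·1) = (12, 20, 17)
w2 = Lw1 = (0·12 + 7·20 + 5·17; 7·12 + 7·20 + 6·17; 5·12 + 6·20 + 6·17) = (225, 326, 282)
Lw2 = (3692, 5549, 4773)
w2·Lw2 = 225·3692 + 326·5549 + 282·4773 = 3985660; w2·w2 = 225·225 + 326·326 + 282·282 = 236425
λ ≈ 3985660/236425 = 16.85803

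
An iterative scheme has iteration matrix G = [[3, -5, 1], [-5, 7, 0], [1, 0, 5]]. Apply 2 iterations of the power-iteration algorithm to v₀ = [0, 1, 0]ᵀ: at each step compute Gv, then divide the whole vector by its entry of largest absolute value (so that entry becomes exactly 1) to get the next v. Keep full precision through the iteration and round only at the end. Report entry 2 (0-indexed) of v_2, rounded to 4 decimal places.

-0.0676

Gv0 = (-5.00000, 7.00000, 0.00000); divide by 7.00000 → v1 = (-0.71429, 1.00000, 0.00000)
Gv1 = (-7.14286, 10.57143, -0.71429); divide by 10.57143 → v2 = (-0.67568, 1.00000, -0.06757)
Requested entry of v2: -5/74 = -0.0676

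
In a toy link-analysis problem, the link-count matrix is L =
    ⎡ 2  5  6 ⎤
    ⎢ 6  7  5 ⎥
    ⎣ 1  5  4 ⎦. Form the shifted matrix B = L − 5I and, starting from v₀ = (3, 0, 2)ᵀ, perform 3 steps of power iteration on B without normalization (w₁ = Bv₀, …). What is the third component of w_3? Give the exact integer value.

B = L − 5I has rows (-3, 5, 6); (6, 2, 5); (1, 5, -1)
w1 = Bv₀ = (3, 28, 1)
w2 = Bw1 = (137, 79, 142)
w3 = Bw2 = (836, 1690, 390)
Requested component of w3: 390

390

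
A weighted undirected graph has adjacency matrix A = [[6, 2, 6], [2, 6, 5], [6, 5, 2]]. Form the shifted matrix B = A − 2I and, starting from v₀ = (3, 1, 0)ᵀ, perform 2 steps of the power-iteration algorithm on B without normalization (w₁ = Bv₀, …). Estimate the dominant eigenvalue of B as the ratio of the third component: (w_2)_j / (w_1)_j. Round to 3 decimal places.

μ ≈ 5.826

B = A − 2I has rows (4, 2, 6); (2, 4, 5); (6, 5, 0)
w1 = Bv₀ = (14, 10, 23)
w2 = Bw1 = (214, 183, 134)
Ratio: 134/23 = 5.826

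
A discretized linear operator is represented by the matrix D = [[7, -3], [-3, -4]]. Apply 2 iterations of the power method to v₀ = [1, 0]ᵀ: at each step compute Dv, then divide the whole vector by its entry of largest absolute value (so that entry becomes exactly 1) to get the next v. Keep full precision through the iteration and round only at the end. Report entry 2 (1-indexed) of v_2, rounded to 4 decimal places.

Dv0 = (7.00000, -3.00000); divide by 7.00000 → v1 = (1.00000, -0.42857)
Dv1 = (8.28571, -1.28571); divide by 8.28571 → v2 = (1.00000, -0.15517)
Requested entry of v2: -9/58 = -0.1552

-0.1552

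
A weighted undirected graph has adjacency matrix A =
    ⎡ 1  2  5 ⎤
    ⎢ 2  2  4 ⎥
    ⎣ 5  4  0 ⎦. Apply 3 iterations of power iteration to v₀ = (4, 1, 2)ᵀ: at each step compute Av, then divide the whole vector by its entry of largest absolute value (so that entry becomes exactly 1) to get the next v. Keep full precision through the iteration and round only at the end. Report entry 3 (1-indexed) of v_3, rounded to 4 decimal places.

1.0000

Av0 = (16.00000, 18.00000, 24.00000); divide by 24.00000 → v1 = (0.66667, 0.75000, 1.00000)
Av1 = (7.16667, 6.83333, 6.33333); divide by 7.16667 → v2 = (1.00000, 0.95349, 0.88372)
Av2 = (7.32558, 7.44186, 8.81395); divide by 8.81395 → v3 = (0.83113, 0.84433, 1.00000)
Requested entry of v3: 1516/1516 = 1.0000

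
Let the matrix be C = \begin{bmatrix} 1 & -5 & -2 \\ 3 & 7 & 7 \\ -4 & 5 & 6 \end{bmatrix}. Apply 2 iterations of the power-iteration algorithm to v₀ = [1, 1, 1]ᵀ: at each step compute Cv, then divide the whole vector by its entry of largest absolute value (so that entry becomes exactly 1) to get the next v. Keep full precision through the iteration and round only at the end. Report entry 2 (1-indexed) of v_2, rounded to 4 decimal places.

Cv0 = (-6.00000, 17.00000, 7.00000); divide by 17.00000 → v1 = (-0.35294, 1.00000, 0.41176)
Cv1 = (-6.17647, 8.82353, 8.88235); divide by 8.88235 → v2 = (-0.69536, 0.99338, 1.00000)
Requested entry of v2: 150/151 = 0.9934

0.9934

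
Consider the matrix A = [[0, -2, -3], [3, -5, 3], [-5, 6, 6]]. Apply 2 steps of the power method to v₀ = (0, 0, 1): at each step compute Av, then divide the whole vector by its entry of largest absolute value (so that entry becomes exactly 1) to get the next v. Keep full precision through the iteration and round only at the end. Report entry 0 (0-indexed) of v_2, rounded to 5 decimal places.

Av0 = (-3.000000, 3.000000, 6.000000); divide by 6.000000 → v1 = (-0.500000, 0.500000, 1.000000)
Av1 = (-4.000000, -1.000000, 11.500000); divide by 11.500000 → v2 = (-0.347826, -0.086957, 1.000000)
Requested entry of v2: -24/69 = -0.34783

-0.34783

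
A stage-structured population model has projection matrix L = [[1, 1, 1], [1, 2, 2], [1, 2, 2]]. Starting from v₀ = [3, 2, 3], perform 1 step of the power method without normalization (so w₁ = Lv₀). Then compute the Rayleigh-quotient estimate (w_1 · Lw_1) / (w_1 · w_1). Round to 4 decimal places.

w1 = Lv₀ = (8, 13, 13)
Lw1 = (34, 60, 60)
w1·Lw1 = 8·34 + 13·60 + 13·60 = 1832; w1·w1 = 8·8 + 13·13 + 13·13 = 402
λ ≈ 1832/402 = 4.5572

λ ≈ 4.5572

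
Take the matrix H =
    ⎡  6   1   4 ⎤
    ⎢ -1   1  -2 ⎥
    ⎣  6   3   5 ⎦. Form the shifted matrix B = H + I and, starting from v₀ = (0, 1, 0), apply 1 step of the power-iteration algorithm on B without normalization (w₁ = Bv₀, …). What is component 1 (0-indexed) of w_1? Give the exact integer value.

B = H + I has rows (7, 1, 4); (-1, 2, -2); (6, 3, 6)
w1 = Bv₀ = (1, 2, 3)
Requested component of w1: 2

2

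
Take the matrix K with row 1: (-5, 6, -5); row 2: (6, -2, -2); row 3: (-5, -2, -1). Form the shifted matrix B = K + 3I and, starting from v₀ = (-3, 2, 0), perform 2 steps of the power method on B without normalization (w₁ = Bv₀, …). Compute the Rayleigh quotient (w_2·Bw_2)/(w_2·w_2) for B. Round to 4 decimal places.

-6.7233

B = K + 3I has rows (-2, 6, -5); (6, 1, -2); (-5, -2, 2)
w1 = Bv₀ = ((-2)·(-3) + 6·2 + (-5)·0; 6·(-3) + 1·2 + (-2)·0; (-5)·(-3) + (-2)·2 + 2·0) = (18, -16, 11)
w2 = Bw1 = ((-2)·18 + 6·(-16) + (-5)·11; 6·18 + 1·(-16) + (-2)·11; (-5)·18 + (-2)·(-16) + 2·11) = (-187, 70, -36)
Bw2 = (974, -980, 723)
w2·Bw2 = -276766; w2·w2 = 41165; μ ≈ -276766/41165 = -6.7233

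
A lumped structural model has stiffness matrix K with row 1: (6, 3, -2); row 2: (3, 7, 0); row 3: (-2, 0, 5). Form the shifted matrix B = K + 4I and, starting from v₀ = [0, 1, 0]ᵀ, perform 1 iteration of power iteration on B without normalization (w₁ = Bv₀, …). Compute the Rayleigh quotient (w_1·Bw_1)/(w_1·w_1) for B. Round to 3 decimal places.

B = K + 4I has rows (10, 3, -2); (3, 11, 0); (-2, 0, 9)
w1 = Bv₀ = (10·0 + 3·1 + (-2)·0; 3·0 + 11·1 + 0·0; (-2)·0 + 0·1 + 9·0) = (3, 11, 0)
Bw1 = (63, 130, -6)
w1·Bw1 = 1619; w1·w1 = 130; μ ≈ 1619/130 = 12.454

12.454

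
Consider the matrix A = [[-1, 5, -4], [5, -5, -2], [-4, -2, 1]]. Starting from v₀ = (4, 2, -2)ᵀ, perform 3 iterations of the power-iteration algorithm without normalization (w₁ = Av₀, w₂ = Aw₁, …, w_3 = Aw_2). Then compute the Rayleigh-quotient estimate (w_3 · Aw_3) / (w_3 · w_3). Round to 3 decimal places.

λ ≈ 4.920

w1 = Av₀ = (14, 14, -22)
w2 = Aw1 = (144, 44, -106)
w3 = Aw2 = (500, 712, -770)
Aw3 = (6140, 480, -4194)
w3·Aw3 = 500·6140 + 712·480 + (-770)·(-4194) = 6641140; w3·w3 = 500·500 + 712·712 + (-770)·(-770) = 1349844
λ ≈ 6641140/1349844 = 4.920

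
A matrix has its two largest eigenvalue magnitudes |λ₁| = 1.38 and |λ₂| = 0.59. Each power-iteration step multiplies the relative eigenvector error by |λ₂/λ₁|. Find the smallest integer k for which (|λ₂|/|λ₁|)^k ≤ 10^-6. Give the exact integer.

17

|λ₂/λ₁| = 0.59/1.38 = 0.42754
Need k ≥ ln(10^-6) / ln(0.42754) = -13.8155 / -0.8497 ≈ 16.259
Smallest integer k satisfying the bound: 17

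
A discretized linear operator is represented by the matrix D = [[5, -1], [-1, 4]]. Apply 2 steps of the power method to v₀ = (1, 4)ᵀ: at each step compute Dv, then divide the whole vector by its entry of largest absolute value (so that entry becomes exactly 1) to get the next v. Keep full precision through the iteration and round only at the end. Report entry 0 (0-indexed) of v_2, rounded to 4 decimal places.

-0.1695

Dv0 = (1.00000, 15.00000); divide by 15.00000 → v1 = (0.06667, 1.00000)
Dv1 = (-0.66667, 3.93333); divide by 3.93333 → v2 = (-0.16949, 1.00000)
Requested entry of v2: -10/59 = -0.1695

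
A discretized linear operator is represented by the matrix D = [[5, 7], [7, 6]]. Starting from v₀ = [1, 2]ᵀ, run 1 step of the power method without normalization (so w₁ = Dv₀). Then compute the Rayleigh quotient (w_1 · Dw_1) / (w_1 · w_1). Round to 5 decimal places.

w1 = Dv₀ = (19, 19)
Dw1 = (228, 247)
w1·Dw1 = 19·228 + 19·247 = 9025; w1·w1 = 19·19 + 19·19 = 722
λ ≈ 9025/722 = 12.50000

λ ≈ 12.50000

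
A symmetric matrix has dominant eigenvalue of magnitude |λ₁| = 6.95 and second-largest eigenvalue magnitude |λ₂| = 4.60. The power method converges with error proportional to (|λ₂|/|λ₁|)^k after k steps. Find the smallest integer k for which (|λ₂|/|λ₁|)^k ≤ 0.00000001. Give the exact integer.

|λ₂/λ₁| = 4.60/6.95 = 0.66187
Need k ≥ ln(0.00000001) / ln(0.66187) = -18.4207 / -0.4127 ≈ 44.636
Smallest integer k satisfying the bound: 45

45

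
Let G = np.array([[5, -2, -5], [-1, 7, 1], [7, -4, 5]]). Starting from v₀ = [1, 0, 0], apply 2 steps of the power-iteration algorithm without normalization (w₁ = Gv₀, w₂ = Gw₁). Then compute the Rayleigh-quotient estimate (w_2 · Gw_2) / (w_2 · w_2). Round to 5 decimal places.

4.97412

w1 = Gv₀ = (5·1 + (-2)·0 + (-5)·0; (-1)·1 + 7·0 + 1·0; 7·1 + (-4)·0 + 5·0) = (5, -1, 7)
w2 = Gw1 = (5·5 + (-2)·(-1) + (-5)·7; (-1)·5 + 7·(-1) + 1·7; 7·5 + (-4)·(-1) + 5·7) = (-8, -5, 74)
Gw2 = (-400, 47, 334)
w2·Gw2 = (-8)·(-400) + (-5)·47 + 74·334 = 27681; w2·w2 = (-8)·(-8) + (-5)·(-5) + 74·74 = 5565
λ ≈ 27681/5565 = 4.97412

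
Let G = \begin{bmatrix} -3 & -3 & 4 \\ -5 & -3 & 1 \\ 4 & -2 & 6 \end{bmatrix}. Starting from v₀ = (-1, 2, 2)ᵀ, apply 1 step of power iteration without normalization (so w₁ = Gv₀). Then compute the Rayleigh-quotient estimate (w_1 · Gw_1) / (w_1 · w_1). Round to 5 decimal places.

3.19048

w1 = Gv₀ = ((-3)·(-1) + (-3)·2 + 4·2; (-5)·(-1) + (-3)·2 + 1·2; 4·(-1) + (-2)·2 + 6·2) = (5, 1, 4)
Gw1 = (-2, -24, 42)
w1·Gw1 = 5·(-2) + 1·(-24) + 4·42 = 134; w1·w1 = 5·5 + 1·1 + 4·4 = 42
λ ≈ 134/42 = 3.19048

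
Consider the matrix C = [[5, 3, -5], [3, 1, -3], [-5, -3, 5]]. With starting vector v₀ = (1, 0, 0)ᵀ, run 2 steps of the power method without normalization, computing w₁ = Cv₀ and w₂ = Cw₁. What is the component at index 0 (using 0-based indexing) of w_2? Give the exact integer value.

59

w1 = Cv₀ = (5, 3, -5)
w2 = Cw1 = (59, 33, -59)
The requested component of w2 is 59.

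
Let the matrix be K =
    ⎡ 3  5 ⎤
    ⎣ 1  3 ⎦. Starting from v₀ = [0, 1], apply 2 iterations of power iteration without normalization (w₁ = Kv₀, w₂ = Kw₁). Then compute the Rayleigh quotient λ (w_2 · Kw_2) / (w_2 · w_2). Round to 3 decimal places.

w1 = Kv₀ = (5, 3)
w2 = Kw1 = (30, 14)
Kw2 = (160, 72)
w2·Kw2 = 30·160 + 14·72 = 5808; w2·w2 = 30·30 + 14·14 = 1096
λ ≈ 5808/1096 = 5.299

5.299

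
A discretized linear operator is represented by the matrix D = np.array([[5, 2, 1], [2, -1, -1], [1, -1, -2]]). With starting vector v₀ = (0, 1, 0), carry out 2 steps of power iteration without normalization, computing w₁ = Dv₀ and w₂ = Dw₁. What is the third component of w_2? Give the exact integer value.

5

w1 = Dv₀ = (2, -1, -1)
w2 = Dw1 = (7, 6, 5)
The requested component of w2 is 5.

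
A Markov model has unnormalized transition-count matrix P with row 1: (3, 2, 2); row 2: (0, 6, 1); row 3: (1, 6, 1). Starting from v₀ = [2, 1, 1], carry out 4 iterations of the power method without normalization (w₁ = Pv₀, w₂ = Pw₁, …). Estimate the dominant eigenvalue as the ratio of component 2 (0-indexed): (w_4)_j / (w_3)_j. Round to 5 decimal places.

7.08858

w1 = Pv₀ = (3·2 + 2·1 + 2·1; 0·2 + 6·1 + 1·1; 1·2 + 6·1 + 1·1) = (10, 7, 9)
w2 = Pw1 = (3·10 + 2·7 + 2·9; 0·10 + 6·7 + 1·9; 1·10 + 6·7 + 1·9) = (62, 51, 61)
w3 = Pw2 = (410, 367, 429)
w4 = Pw3 = (2822, 2631, 3041)
Ratio at component: 3041 / 429 = 7.08858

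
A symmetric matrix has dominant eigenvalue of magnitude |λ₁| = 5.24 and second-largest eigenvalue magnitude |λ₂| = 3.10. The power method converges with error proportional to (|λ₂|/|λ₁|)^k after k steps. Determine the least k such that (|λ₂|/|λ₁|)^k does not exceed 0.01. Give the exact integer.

|λ₂/λ₁| = 3.10/5.24 = 0.59160
Need k ≥ ln(0.01) / ln(0.59160) = -4.6052 / -0.5249 ≈ 8.773
Smallest integer k satisfying the bound: 9

9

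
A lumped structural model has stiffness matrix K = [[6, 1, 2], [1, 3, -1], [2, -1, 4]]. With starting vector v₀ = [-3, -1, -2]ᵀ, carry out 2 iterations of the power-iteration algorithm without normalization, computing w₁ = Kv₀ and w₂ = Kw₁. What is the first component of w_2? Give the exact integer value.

w1 = Kv₀ = (6·(-3) + 1·(-1) + 2·(-2); 1·(-3) + 3·(-1) + (-1)·(-2); 2·(-3) + (-1)·(-1) + 4·(-2)) = (-23, -4, -13)
w2 = Kw1 = (6·(-23) + 1·(-4) + 2·(-13); 1·(-23) + 3·(-4) + (-1)·(-13); 2·(-23) + (-1)·(-4) + 4·(-13)) = (-168, -22, -94)
The requested component of w2 is -168.

-168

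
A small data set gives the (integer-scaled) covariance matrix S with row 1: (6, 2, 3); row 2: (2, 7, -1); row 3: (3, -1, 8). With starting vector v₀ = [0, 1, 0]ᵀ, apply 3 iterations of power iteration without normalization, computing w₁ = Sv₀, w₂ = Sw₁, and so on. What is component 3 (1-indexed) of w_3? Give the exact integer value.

-57

w1 = Sv₀ = (6·0 + 2·1 + 3·0; 2·0 + 7·1 + (-1)·0; 3·0 + (-1)·1 + 8·0) = (2, 7, -1)
w2 = Sw1 = (6·2 + 2·7 + 3·(-1); 2·2 + 7·7 + (-1)·(-1); 3·2 + (-1)·7 + 8·(-1)) = (23, 54, -9)
w3 = Sw2 = (219, 433, -57)
The requested component of w3 is -57.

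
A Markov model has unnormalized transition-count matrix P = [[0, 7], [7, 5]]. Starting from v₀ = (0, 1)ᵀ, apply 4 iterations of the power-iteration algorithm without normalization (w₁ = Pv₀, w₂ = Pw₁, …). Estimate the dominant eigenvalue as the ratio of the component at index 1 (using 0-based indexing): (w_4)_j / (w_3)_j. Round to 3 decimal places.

w1 = Pv₀ = (0·0 + 7·1; 7·0 + 5·1) = (7, 5)
w2 = Pw1 = (0·7 + 7·5; 7·7 + 5·5) = (35, 74)
w3 = Pw2 = (518, 615)
w4 = Pw3 = (4305, 6701)
Ratio at component: 6701 / 615 = 10.896

λ ≈ 10.896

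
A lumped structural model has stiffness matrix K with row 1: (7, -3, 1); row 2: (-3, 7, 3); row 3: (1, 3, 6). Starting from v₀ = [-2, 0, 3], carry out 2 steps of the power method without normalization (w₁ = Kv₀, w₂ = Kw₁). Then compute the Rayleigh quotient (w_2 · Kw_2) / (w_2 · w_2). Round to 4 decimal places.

w1 = Kv₀ = (7·(-2) + (-3)·0 + 1·3; (-3)·(-2) + 7·0 + 3·3; 1·(-2) + 3·0 + 6·3) = (-11, 15, 16)
w2 = Kw1 = (7·(-11) + (-3)·15 + 1·16; (-3)·(-11) + 7·15 + 3·16; 1·(-11) + 3·15 + 6·16) = (-106, 186, 130)
Kw2 = (-1170, 2010, 1232)
w2·Kw2 = (-106)·(-1170) + 186·2010 + 130·1232 = 658040; w2·w2 = (-106)·(-106) + 186·186 + 130·130 = 62732
λ ≈ 658040/62732 = 10.4897

λ ≈ 10.4897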